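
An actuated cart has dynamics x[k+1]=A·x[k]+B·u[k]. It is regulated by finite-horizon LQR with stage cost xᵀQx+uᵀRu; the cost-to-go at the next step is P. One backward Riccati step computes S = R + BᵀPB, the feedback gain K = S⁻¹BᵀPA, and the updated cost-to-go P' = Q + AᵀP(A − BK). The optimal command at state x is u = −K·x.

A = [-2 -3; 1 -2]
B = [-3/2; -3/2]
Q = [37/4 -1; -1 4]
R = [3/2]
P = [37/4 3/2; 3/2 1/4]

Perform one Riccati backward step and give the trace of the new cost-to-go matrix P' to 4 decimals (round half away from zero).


BᵀP = [-16.1250 -2.6250]
S = R + BᵀPB = [3/2] + [28.1250] = [29.6250]
BᵀPA = [29.6250 53.6250]
K = S⁻¹·BᵀPA = [1.0000 1.8101]
A−BK = [-0.5000 -0.2848; 2.5000 0.7152]
AᵀP(A−BK) = [1.6250 2.8750; 2.8750 5.1820]
P' = Q + AᵀP(A−BK) = [10.8750 1.8750; 1.8750 9.1820]
tr(P') = 20.0570

20.0570


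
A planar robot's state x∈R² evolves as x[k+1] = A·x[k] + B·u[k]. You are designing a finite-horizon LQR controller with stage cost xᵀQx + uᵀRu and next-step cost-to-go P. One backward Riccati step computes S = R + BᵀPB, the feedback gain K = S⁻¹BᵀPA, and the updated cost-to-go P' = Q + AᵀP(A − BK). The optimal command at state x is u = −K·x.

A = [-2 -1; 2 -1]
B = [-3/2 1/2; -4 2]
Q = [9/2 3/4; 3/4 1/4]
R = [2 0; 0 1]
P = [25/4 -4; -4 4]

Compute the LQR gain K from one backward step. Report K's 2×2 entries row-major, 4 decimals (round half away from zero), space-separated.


BᵀP = [6.6250 -10.0000; -4.8750 6.0000]
S = R + BᵀPB = [2 0; 0 1] + [30.0625 -16.6875; -16.6875 9.5625] = [32.0625 -16.6875; -16.6875 10.5625]
BᵀPA = [-33.2500 3.3750; 21.7500 -1.1250]
K = S⁻¹·BᵀPA = [0.1952 0.2804; 2.3676 0.3364]
A−BK = [-2.8910 -0.7477; -1.9543 -0.5514]
AᵀP(A−BK) = [27.9958 6.5047; 6.5047 1.6822]
P' = Q + AᵀP(A−BK) = [32.4958 7.2547; 7.2547 1.9322]
tr(P') = 34.4281

0.1952 0.2804 2.3676 0.3364


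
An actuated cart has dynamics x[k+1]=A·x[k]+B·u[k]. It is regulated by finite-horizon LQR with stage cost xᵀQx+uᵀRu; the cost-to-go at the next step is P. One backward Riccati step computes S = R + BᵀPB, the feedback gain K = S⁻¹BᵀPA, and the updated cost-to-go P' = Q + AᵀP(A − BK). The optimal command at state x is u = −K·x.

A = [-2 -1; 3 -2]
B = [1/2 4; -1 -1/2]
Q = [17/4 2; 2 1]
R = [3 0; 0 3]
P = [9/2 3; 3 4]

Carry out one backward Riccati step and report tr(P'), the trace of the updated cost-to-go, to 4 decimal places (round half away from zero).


23.0596

BᵀP = [-0.7500 -2.5000; 16.5000 10.0000]
S = R + BᵀPB = [3 0; 0 3] + [2.1250 -1.7500; -1.7500 61.0000] = [5.1250 -1.7500; -1.7500 64.0000]
BᵀPA = [-6.0000 5.7500; -3.0000 -36.5000]
K = S⁻¹·BᵀPA = [-1.1979 0.9359; -0.0796 -0.5447]
A−BK = [-1.0825 0.7109; 1.7623 -1.3364]
AᵀP(A−BK) = [10.5736 -8.0185; -8.0185 7.2360]
P' = Q + AᵀP(A−BK) = [14.8236 -6.0185; -6.0185 8.2360]
tr(P') = 23.0596


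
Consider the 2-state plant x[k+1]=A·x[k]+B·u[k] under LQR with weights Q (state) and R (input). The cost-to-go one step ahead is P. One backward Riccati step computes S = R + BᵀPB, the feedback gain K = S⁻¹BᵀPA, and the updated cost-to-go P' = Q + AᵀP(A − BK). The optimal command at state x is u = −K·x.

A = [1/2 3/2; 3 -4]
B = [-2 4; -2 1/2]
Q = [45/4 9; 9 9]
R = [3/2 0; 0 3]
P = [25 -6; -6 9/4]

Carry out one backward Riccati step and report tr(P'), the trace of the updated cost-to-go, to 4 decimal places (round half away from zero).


33.0682

BᵀP = [-38.0000 7.5000; 97.0000 -22.8750]
S = R + BᵀPB = [3/2 0; 0 3] + [61.0000 -148.2500; -148.2500 376.5625] = [62.5000 -148.2500; -148.2500 379.5625]
BᵀPA = [3.5000 -87.0000; -20.1250 237.0000]
K = S⁻¹·BᵀPA = [-0.9487 1.2113; -0.4236 1.0975]
A−BK = [0.2969 -0.4674; 1.3144 -2.1261]
AᵀP(A−BK) = [3.2963 -5.4019; -5.4019 9.5220]
P' = Q + AᵀP(A−BK) = [14.5463 3.5981; 3.5981 18.5220]
tr(P') = 33.0682


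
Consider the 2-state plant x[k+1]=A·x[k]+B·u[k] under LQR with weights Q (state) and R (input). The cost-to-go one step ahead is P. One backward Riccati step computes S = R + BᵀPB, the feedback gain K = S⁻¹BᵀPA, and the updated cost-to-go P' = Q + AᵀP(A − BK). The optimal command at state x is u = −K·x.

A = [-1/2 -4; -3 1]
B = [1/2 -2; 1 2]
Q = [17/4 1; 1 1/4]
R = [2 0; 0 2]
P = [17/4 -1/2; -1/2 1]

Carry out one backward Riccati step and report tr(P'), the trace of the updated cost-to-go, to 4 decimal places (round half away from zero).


17.1309

BᵀP = [1.6250 0.7500; -9.5000 3.0000]
S = R + BᵀPB = [2 0; 0 2] + [1.5625 -1.7500; -1.7500 25.0000] = [3.5625 -1.7500; -1.7500 27.0000]
BᵀPA = [-3.0625 -5.7500; -4.2500 41.0000]
K = S⁻¹·BᵀPA = [-0.9678 -0.8966; -0.2201 1.4604]
A−BK = [-0.4564 -0.6309; -1.5919 -1.0242]
AᵀP(A−BK) = [4.6631 3.2107; 3.2107 7.9678]
P' = Q + AᵀP(A−BK) = [8.9131 4.2107; 4.2107 8.2178]
tr(P') = 17.1309


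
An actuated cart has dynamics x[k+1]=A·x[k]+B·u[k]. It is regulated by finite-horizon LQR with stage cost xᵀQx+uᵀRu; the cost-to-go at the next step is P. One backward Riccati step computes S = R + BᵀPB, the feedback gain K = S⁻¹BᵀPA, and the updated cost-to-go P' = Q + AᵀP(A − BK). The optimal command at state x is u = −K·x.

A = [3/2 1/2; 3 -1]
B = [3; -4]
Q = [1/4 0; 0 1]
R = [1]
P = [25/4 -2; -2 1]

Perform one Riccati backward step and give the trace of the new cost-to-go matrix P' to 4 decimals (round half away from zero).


BᵀP = [26.7500 -10.0000]
S = R + BᵀPB = [1] + [120.2500] = [121.2500]
BᵀPA = [10.1250 23.3750]
K = S⁻¹·BᵀPA = [0.0835 0.1928]
A−BK = [1.2495 -0.0784; 3.3340 -0.2289]
AᵀP(A−BK) = [4.2170 -0.2644; -0.2644 0.0562]
P' = Q + AᵀP(A−BK) = [4.4670 -0.2644; -0.2644 1.0562]
tr(P') = 5.5232

5.5232


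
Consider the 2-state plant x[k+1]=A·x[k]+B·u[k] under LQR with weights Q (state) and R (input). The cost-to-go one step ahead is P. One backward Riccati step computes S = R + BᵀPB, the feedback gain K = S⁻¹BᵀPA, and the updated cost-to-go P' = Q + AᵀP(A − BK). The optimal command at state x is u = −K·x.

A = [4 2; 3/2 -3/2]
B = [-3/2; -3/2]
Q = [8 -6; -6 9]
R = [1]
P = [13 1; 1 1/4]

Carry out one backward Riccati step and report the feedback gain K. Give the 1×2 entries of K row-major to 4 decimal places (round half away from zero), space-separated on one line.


BᵀP = [-21.0000 -1.8750]
S = R + BᵀPB = [1] + [34.3125] = [35.3125]
BᵀPA = [-86.8125 -39.1875]
K = S⁻¹·BᵀPA = [-2.4584 -1.1097]
A−BK = [0.3124 0.3354; -2.1876 -3.1646]
AᵀP(A−BK) = [7.1420 4.0987; 4.0987 3.0748]
P' = Q + AᵀP(A−BK) = [15.1420 -1.9013; -1.9013 12.0748]
tr(P') = 27.2168

-2.4584 -1.1097


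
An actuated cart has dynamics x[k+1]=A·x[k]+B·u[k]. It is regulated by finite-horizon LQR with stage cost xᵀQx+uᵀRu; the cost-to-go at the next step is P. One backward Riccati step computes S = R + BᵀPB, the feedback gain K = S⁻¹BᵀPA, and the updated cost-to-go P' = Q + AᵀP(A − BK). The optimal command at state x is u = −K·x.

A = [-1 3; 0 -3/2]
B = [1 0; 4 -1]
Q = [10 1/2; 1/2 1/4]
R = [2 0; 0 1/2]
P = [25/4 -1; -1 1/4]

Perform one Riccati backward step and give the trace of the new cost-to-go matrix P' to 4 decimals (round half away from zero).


BᵀP = [2.2500 0.0000; 1.0000 -0.2500]
S = R + BᵀPB = [2 0; 0 1/2] + [2.2500 0.0000; 0.0000 0.2500] = [4.2500 0.0000; 0.0000 0.7500]
BᵀPA = [-2.2500 6.7500; -1.0000 3.3750]
K = S⁻¹·BᵀPA = [-0.5294 1.5882; -1.3333 4.5000]
A−BK = [-0.4706 1.4118; 0.7843 -3.3529]
AᵀP(A−BK) = [3.7255 -12.1765; -12.1765 39.9044]
P' = Q + AᵀP(A−BK) = [13.7255 -11.6765; -11.6765 40.1544]
tr(P') = 53.8799

53.8799


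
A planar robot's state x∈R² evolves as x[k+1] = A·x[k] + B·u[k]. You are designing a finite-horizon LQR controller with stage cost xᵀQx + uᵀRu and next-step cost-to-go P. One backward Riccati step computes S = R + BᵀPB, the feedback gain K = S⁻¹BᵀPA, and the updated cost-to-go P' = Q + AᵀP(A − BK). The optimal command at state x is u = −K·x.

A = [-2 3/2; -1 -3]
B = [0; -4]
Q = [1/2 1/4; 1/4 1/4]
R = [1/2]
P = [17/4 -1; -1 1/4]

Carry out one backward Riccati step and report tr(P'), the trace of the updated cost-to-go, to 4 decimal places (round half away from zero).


BᵀP = [4.0000 -1.0000]
S = R + BᵀPB = [1/2] + [4.0000] = [4.5000]
BᵀPA = [-7.0000 9.0000]
K = S⁻¹·BᵀPA = [-1.5556 2.0000]
A−BK = [-2.0000 1.5000; -7.2222 5.0000]
AᵀP(A−BK) = [2.3611 -2.5000; -2.5000 2.8125]
P' = Q + AᵀP(A−BK) = [2.8611 -2.2500; -2.2500 3.0625]
tr(P') = 5.9236

5.9236


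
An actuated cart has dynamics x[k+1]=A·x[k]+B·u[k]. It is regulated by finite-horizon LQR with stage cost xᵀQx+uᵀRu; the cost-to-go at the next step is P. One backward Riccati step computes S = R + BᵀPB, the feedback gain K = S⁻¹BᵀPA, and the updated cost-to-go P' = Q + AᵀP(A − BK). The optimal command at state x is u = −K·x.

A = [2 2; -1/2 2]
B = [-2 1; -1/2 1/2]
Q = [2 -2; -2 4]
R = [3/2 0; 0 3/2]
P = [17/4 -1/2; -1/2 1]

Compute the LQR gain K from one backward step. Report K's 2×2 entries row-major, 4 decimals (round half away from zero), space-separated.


BᵀP = [-8.2500 0.5000; 4.0000 0.0000]
S = R + BᵀPB = [3/2 0; 0 3/2] + [16.2500 -8.0000; -8.0000 4.0000] = [17.7500 -8.0000; -8.0000 5.5000]
BᵀPA = [-16.7500 -15.5000; 8.0000 8.0000]
K = S⁻¹·BᵀPA = [-0.8364 -0.6320; 0.2379 0.5353]
A−BK = [0.0892 0.2007; -1.0372 1.4164]
AᵀP(A−BK) = [2.3364 -0.3680; -0.3680 2.9219]
P' = Q + AᵀP(A−BK) = [4.3364 -2.3680; -2.3680 6.9219]
tr(P') = 11.2584

-0.8364 -0.6320 0.2379 0.5353


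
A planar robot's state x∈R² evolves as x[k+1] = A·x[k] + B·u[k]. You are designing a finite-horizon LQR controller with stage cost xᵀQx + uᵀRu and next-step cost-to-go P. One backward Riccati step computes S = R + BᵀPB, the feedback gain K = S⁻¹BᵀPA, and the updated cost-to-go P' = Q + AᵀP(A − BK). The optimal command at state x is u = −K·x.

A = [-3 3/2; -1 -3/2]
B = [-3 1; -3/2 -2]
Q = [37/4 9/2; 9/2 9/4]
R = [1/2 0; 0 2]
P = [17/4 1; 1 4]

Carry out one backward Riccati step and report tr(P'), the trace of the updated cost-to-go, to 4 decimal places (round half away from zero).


13.4599

BᵀP = [-14.2500 -9.0000; 2.2500 -7.0000]
S = R + BᵀPB = [1/2 0; 0 2] + [56.2500 3.7500; 3.7500 16.2500] = [56.7500 3.7500; 3.7500 18.2500]
BᵀPA = [51.7500 -7.8750; 0.2500 13.8750]
K = S⁻¹·BᵀPA = [0.9235 -0.1916; -0.1761 0.7996]
A−BK = [-0.0533 0.1255; 0.0332 -0.1881]
AᵀP(A−BK) = [0.5014 -0.4093; -0.4093 1.4585]
P' = Q + AᵀP(A−BK) = [9.7514 4.0907; 4.0907 3.7085]
tr(P') = 13.4599


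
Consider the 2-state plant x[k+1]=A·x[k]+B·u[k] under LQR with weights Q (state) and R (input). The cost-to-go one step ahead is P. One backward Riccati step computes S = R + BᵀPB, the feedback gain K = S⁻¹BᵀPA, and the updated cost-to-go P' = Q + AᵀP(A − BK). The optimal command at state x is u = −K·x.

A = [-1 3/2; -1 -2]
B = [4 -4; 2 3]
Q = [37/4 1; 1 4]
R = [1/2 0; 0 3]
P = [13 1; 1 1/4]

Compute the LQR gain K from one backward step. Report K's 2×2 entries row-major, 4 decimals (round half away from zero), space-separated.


-0.2938 0.0350 -0.0383 -0.3165

BᵀP = [54.0000 4.5000; -49.0000 -3.2500]
S = R + BᵀPB = [1/2 0; 0 3] + [225.0000 -202.5000; -202.5000 186.2500] = [225.5000 -202.5000; -202.5000 189.2500]
BᵀPA = [-58.5000 72.0000; 52.2500 -67.0000]
K = S⁻¹·BᵀPA = [-0.2938 0.0350; -0.0383 -0.3165]
A−BK = [0.0221 0.0937; -0.2977 -1.1205]
AᵀP(A−BK) = [0.0629 0.0888; 0.0888 0.5192]
P' = Q + AᵀP(A−BK) = [9.3129 1.0888; 1.0888 4.5192]
tr(P') = 13.8321


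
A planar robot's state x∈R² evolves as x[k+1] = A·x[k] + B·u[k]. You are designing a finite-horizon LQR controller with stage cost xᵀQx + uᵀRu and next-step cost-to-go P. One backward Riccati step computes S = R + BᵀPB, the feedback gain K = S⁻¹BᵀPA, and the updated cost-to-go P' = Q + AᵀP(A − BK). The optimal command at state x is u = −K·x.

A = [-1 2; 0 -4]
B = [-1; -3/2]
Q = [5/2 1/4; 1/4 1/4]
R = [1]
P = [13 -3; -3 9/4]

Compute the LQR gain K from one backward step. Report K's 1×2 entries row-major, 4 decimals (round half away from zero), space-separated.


BᵀP = [-8.5000 -0.3750]
S = R + BᵀPB = [1] + [9.0625] = [10.0625]
BᵀPA = [8.5000 -15.5000]
K = S⁻¹·BᵀPA = [0.8447 -1.5404]
A−BK = [-0.1553 0.4596; 1.2671 -6.3106]
AᵀP(A−BK) = [5.8199 -24.9068; -24.9068 112.1242]
P' = Q + AᵀP(A−BK) = [8.3199 -24.6568; -24.6568 112.3742]
tr(P') = 120.6941

0.8447 -1.5404


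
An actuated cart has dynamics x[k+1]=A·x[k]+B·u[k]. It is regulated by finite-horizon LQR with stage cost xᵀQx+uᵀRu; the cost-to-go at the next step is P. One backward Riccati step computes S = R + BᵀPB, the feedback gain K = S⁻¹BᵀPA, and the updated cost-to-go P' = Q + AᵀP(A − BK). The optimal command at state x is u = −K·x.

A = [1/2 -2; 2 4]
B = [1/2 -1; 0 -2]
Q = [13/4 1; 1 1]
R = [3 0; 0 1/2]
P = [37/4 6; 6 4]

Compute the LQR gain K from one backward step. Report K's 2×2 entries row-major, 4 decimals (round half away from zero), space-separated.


0.0208 -0.0438 -0.7719 -0.2807

BᵀP = [4.6250 3.0000; -21.2500 -14.0000]
S = R + BᵀPB = [3 0; 0 1/2] + [2.3125 -10.6250; -10.6250 49.2500] = [5.3125 -10.6250; -10.6250 49.7500]
BᵀPA = [8.3125 2.7500; -38.6250 -13.5000]
K = S⁻¹·BᵀPA = [0.0208 -0.0438; -0.7719 -0.2807]
A−BK = [-0.2824 -2.2588; 0.4561 3.4386]
AᵀP(A−BK) = [0.3234 0.2716; 0.2716 1.3309]
P' = Q + AᵀP(A−BK) = [3.5734 1.2716; 1.2716 2.3309]
tr(P') = 5.9043


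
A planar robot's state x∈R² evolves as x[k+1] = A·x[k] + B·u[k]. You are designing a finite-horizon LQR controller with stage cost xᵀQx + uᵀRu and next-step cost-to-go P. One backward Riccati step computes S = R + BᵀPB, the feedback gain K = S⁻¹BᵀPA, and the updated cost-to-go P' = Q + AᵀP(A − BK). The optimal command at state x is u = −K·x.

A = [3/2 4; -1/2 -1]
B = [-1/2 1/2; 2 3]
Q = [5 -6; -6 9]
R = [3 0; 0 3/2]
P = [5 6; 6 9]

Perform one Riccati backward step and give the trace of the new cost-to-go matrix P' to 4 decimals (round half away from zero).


BᵀP = [9.5000 15.0000; 20.5000 30.0000]
S = R + BᵀPB = [3 0; 0 3/2] + [25.2500 49.7500; 49.7500 100.2500] = [28.2500 49.7500; 49.7500 101.7500]
BᵀPA = [6.7500 23.0000; 15.7500 52.0000]
K = S⁻¹·BᵀPA = [-0.2423 -0.6178; 0.2732 0.8131]
A−BK = [1.2423 3.2845; -0.8352 -2.2038]
AᵀP(A−BK) = [1.8317 4.8634; 4.8634 12.9268]
P' = Q + AᵀP(A−BK) = [6.8317 -1.1366; -1.1366 21.9268]
tr(P') = 28.7585

28.7585


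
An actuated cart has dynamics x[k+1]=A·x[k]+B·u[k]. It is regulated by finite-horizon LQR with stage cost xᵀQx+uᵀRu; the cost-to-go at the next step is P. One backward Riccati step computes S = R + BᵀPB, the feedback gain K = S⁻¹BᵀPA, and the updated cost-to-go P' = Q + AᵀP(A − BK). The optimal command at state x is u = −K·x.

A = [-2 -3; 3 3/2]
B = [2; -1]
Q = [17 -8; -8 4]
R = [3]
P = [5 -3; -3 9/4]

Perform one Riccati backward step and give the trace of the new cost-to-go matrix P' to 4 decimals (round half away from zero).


34.3138

BᵀP = [13.0000 -8.2500]
S = R + BᵀPB = [3] + [34.2500] = [37.2500]
BᵀPA = [-50.7500 -51.3750]
K = S⁻¹·BᵀPA = [-1.3624 -1.3792]
A−BK = [0.7248 -0.2416; 1.6376 0.1208]
AᵀP(A−BK) = [7.1074 6.1309; 6.1309 6.2064]
P' = Q + AᵀP(A−BK) = [24.1074 -1.8691; -1.8691 10.2064]
tr(P') = 34.3138


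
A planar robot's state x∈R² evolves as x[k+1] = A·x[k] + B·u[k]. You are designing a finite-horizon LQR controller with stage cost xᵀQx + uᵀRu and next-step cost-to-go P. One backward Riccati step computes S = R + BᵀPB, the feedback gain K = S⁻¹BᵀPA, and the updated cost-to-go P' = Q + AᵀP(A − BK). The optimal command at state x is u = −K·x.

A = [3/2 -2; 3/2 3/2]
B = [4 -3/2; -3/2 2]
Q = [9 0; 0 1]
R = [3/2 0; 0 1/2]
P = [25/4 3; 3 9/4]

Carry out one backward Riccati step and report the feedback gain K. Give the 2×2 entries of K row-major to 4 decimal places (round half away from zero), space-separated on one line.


BᵀP = [20.5000 8.6250; -3.3750 0.0000]
S = R + BᵀPB = [3/2 0; 0 1/2] + [69.0625 -13.5000; -13.5000 5.0625] = [70.5625 -13.5000; -13.5000 5.5625]
BᵀPA = [43.6875 -28.0625; -5.0625 6.7500]
K = S⁻¹·BᵀPA = [0.8307 -0.3090; 1.1061 0.4635]
A−BK = [-0.1639 -0.0687; 0.5340 0.1095]
AᵀP(A−BK) = [1.9313 -0.0907; -0.0907 0.2620]
P' = Q + AᵀP(A−BK) = [10.9313 -0.0907; -0.0907 1.2620]
tr(P') = 12.1932

0.8307 -0.3090 1.1061 0.4635


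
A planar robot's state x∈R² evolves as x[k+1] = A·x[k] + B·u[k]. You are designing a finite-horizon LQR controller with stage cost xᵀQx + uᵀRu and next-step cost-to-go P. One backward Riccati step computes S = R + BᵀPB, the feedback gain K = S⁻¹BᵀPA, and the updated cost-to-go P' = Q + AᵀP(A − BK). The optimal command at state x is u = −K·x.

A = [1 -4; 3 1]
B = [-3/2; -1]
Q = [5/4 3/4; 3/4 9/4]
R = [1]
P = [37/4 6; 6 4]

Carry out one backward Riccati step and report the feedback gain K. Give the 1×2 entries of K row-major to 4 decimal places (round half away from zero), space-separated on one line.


-1.3438 1.5178

BᵀP = [-19.8750 -13.0000]
S = R + BᵀPB = [1] + [42.8125] = [43.8125]
BᵀPA = [-58.8750 66.5000]
K = S⁻¹·BᵀPA = [-1.3438 1.5178]
A−BK = [-1.0157 -1.7233; 1.6562 2.5178]
AᵀP(A−BK) = [2.1341 -1.6377; -1.6377 3.0642]
P' = Q + AᵀP(A−BK) = [3.3841 -0.8877; -0.8877 5.3142]
tr(P') = 8.6983


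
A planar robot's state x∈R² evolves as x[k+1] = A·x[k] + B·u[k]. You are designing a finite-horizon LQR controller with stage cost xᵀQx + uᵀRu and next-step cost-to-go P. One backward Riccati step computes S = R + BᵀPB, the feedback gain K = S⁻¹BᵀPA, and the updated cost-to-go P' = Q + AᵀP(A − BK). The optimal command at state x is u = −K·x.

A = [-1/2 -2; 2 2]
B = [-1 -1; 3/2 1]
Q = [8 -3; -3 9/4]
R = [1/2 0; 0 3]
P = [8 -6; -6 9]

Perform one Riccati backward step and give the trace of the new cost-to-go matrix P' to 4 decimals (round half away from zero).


BᵀP = [-17.0000 19.5000; -14.0000 15.0000]
S = R + BᵀPB = [1/2 0; 0 3] + [46.2500 36.5000; 36.5000 29.0000] = [46.7500 36.5000; 36.5000 32.0000]
BᵀPA = [47.5000 73.0000; 37.0000 58.0000]
K = S⁻¹·BᵀPA = [1.0351 1.3374; -0.0244 0.2870]
A−BK = [0.5107 -0.3756; 0.4718 -0.2931]
AᵀP(A−BK) = [1.7359 -0.1466; -0.1466 1.7221]
P' = Q + AᵀP(A−BK) = [9.7359 -3.1466; -3.1466 3.9721]
tr(P') = 13.7080

13.7080


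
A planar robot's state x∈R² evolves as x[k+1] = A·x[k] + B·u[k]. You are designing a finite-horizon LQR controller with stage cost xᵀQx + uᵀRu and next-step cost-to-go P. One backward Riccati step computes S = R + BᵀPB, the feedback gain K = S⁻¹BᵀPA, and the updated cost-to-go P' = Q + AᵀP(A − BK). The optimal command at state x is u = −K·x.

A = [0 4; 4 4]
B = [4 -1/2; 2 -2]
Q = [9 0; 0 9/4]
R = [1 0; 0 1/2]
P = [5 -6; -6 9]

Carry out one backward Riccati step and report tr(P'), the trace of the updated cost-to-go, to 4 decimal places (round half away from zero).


BᵀP = [8.0000 -6.0000; 9.5000 -15.0000]
S = R + BᵀPB = [1 0; 0 1/2] + [20.0000 8.0000; 8.0000 25.2500] = [21.0000 8.0000; 8.0000 25.7500]
BᵀPA = [-24.0000 8.0000; -60.0000 -22.0000]
K = S⁻¹·BᵀPA = [-0.2895 0.8013; -2.2402 -1.1033]
A−BK = [0.0378 0.2433; 0.0986 0.1909]
AᵀP(A−BK) = [2.6429 1.0320; 1.0320 1.3173]
P' = Q + AᵀP(A−BK) = [11.6429 1.0320; 1.0320 3.5673]
tr(P') = 15.2101

15.2101


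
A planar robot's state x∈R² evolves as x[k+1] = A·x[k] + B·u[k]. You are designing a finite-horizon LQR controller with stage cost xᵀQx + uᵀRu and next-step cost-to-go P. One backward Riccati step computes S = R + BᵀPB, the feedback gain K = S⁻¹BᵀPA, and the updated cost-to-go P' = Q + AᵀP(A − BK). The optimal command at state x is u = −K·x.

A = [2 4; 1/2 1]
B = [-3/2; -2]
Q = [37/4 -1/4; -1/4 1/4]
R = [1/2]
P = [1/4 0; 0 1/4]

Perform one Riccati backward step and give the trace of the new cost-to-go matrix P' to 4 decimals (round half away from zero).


12.3883

BᵀP = [-0.3750 -0.5000]
S = R + BᵀPB = [1/2] + [1.5625] = [2.0625]
BᵀPA = [-1.0000 -2.0000]
K = S⁻¹·BᵀPA = [-0.4848 -0.9697]
A−BK = [1.2727 2.5455; -0.4697 -0.9394]
AᵀP(A−BK) = [0.5777 1.1553; 1.1553 2.3106]
P' = Q + AᵀP(A−BK) = [9.8277 0.9053; 0.9053 2.5606]
tr(P') = 12.3883


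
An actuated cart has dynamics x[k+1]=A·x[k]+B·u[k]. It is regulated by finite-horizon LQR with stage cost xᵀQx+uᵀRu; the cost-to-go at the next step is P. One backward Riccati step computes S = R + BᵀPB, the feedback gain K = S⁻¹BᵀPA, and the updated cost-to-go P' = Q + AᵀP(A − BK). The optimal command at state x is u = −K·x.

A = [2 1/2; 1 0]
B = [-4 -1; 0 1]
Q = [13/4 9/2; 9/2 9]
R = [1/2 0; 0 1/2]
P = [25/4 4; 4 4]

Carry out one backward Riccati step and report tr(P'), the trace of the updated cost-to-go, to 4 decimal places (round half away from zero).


12.8912

BᵀP = [-25.0000 -16.0000; -2.2500 0.0000]
S = R + BᵀPB = [1/2 0; 0 1/2] + [100.0000 9.0000; 9.0000 2.2500] = [100.5000 9.0000; 9.0000 2.7500]
BᵀPA = [-66.0000 -12.5000; -4.5000 -1.1250]
K = S⁻¹·BᵀPA = [-0.7217 -0.1241; 0.7255 -0.0029]
A−BK = [-0.1612 0.0006; 0.2745 0.0029]
AᵀP(A−BK) = [0.6334 0.0451; 0.0451 0.0078]
P' = Q + AᵀP(A−BK) = [3.8834 4.5451; 4.5451 9.0078]
tr(P') = 12.8912


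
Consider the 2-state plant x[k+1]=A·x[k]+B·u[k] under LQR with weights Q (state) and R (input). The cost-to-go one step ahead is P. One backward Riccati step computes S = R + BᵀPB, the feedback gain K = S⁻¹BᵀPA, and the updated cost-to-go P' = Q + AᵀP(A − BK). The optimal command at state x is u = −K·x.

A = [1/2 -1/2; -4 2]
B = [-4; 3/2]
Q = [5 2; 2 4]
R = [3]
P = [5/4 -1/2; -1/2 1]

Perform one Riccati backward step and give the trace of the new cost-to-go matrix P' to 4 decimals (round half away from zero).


BᵀP = [-5.7500 3.5000]
S = R + BᵀPB = [3] + [28.2500] = [31.2500]
BᵀPA = [-16.8750 9.8750]
K = S⁻¹·BᵀPA = [-0.5400 0.3160]
A−BK = [-1.6600 0.7640; -3.1900 1.5260]
AᵀP(A−BK) = [9.2000 -4.4800; -4.4800 2.1920]
P' = Q + AᵀP(A−BK) = [14.2000 -2.4800; -2.4800 6.1920]
tr(P') = 20.3920

20.3920


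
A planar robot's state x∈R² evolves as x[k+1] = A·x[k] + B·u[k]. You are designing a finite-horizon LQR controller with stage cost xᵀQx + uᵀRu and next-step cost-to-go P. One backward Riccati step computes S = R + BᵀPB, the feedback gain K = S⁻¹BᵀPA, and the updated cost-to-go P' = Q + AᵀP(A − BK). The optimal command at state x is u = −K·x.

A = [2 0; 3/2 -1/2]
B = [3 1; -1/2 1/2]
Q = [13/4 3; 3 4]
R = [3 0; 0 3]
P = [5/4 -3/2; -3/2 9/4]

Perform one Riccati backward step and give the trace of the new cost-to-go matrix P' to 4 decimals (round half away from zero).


8.4003

BᵀP = [4.5000 -5.6250; 0.5000 -0.3750]
S = R + BᵀPB = [3 0; 0 3] + [16.3125 1.6875; 1.6875 0.3125] = [19.3125 1.6875; 1.6875 3.3125]
BᵀPA = [0.5625 2.8125; 0.4375 0.1875]
K = S⁻¹·BᵀPA = [0.0184 0.1472; 0.1227 -0.0184]
A−BK = [1.8221 -0.4233; 1.4479 -0.4172]
AᵀP(A−BK) = [0.9985 -0.2623; -0.2623 0.1518]
P' = Q + AᵀP(A−BK) = [4.2485 2.7377; 2.7377 4.1518]
tr(P') = 8.4003


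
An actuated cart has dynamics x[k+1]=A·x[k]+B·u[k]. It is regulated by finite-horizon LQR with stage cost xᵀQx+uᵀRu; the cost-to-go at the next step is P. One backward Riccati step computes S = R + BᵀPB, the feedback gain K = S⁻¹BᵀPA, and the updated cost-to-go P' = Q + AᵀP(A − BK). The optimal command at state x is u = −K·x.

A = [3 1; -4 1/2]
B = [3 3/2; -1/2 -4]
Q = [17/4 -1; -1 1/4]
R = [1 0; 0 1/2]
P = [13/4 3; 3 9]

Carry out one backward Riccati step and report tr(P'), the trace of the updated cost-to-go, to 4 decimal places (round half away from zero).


BᵀP = [8.2500 4.5000; -7.1250 -31.5000]
S = R + BᵀPB = [1 0; 0 1/2] + [22.5000 -5.6250; -5.6250 115.3125] = [23.5000 -5.6250; -5.6250 115.8125]
BᵀPA = [6.7500 10.5000; 104.6250 -22.8750]
K = S⁻¹·BᵀPA = [0.5094 0.4042; 0.9281 -0.1779]
A−BK = [0.0796 0.0541; -0.0327 -0.0094]
AᵀP(A−BK) = [0.7048 0.1326; 0.1326 0.1865]
P' = Q + AᵀP(A−BK) = [4.9548 -0.8674; -0.8674 0.4365]
tr(P') = 5.3913

5.3913


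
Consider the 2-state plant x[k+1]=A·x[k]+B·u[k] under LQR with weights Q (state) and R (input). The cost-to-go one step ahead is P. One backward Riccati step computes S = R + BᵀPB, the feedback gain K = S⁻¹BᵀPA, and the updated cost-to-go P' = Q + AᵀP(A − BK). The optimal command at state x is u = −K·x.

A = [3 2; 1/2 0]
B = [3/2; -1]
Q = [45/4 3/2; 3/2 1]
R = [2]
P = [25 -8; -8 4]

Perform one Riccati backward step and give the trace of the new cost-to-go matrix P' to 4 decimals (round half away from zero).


26.7920

BᵀP = [45.5000 -16.0000]
S = R + BᵀPB = [2] + [84.2500] = [86.2500]
BᵀPA = [128.5000 91.0000]
K = S⁻¹·BᵀPA = [1.4899 1.0551]
A−BK = [0.7652 0.4174; 1.9899 1.0551]
AᵀP(A−BK) = [10.5536 6.4232; 6.4232 3.9884]
P' = Q + AᵀP(A−BK) = [21.8036 7.9232; 7.9232 4.9884]
tr(P') = 26.7920


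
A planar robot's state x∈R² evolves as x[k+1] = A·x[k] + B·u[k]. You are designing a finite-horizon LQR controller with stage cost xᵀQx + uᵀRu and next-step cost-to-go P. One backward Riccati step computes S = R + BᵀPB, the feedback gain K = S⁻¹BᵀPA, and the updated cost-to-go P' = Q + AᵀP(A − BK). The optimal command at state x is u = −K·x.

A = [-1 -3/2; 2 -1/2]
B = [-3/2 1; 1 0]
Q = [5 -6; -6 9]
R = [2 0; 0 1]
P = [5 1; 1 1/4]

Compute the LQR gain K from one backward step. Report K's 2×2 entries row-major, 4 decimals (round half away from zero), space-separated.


BᵀP = [-6.5000 -1.2500; 5.0000 1.0000]
S = R + BᵀPB = [2 0; 0 1] + [8.5000 -6.5000; -6.5000 5.0000] = [10.5000 -6.5000; -6.5000 6.0000]
BᵀPA = [4.0000 10.3750; -3.0000 -8.0000]
K = S⁻¹·BᵀPA = [0.2169 0.4940; -0.2651 -0.7982]
A−BK = [-0.4096 0.0392; 1.7831 -0.9940]
AᵀP(A−BK) = [0.3373 0.3795; 0.3795 1.3020]
P' = Q + AᵀP(A−BK) = [5.3373 -5.6205; -5.6205 10.3020]
tr(P') = 15.6393

0.2169 0.4940 -0.2651 -0.7982


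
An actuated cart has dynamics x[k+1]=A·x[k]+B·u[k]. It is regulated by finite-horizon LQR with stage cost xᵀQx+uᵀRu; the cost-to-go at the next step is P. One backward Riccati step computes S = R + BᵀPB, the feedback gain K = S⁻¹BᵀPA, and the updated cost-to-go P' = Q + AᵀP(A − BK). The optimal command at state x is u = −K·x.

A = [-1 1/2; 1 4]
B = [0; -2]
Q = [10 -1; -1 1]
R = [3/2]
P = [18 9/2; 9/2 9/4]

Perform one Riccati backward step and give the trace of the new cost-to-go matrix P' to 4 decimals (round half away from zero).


BᵀP = [-9.0000 -4.5000]
S = R + BᵀPB = [3/2] + [9.0000] = [10.5000]
BᵀPA = [4.5000 -22.5000]
K = S⁻¹·BᵀPA = [0.4286 -2.1429]
A−BK = [-1.0000 0.5000; 1.8571 -0.2857]
AᵀP(A−BK) = [9.3214 -6.1071; -6.1071 10.2857]
P' = Q + AᵀP(A−BK) = [19.3214 -7.1071; -7.1071 11.2857]
tr(P') = 30.6071

30.6071


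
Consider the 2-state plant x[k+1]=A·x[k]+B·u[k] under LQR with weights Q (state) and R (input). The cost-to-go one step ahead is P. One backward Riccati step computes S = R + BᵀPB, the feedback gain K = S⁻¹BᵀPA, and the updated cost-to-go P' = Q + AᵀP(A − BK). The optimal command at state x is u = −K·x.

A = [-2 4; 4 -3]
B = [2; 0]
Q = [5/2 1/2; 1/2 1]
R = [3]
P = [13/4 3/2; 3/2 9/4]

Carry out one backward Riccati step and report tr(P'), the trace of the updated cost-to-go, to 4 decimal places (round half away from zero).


46.6250

BᵀP = [6.5000 3.0000]
S = R + BᵀPB = [3] + [13.0000] = [16.0000]
BᵀPA = [-1.0000 17.0000]
K = S⁻¹·BᵀPA = [-0.0625 1.0625]
A−BK = [-1.8750 1.8750; 4.0000 -3.0000]
AᵀP(A−BK) = [24.9375 -18.9375; -18.9375 18.1875]
P' = Q + AᵀP(A−BK) = [27.4375 -18.4375; -18.4375 19.1875]
tr(P') = 46.6250


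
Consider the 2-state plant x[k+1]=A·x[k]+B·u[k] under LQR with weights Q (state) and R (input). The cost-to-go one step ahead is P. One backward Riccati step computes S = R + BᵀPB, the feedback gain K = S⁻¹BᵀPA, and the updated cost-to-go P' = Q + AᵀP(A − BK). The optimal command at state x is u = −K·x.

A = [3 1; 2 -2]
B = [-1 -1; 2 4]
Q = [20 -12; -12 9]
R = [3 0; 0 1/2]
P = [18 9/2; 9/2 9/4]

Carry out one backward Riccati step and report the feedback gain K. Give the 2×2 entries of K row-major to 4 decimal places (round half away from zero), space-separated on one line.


-4.1170 -0.6064 2.4894 -0.1915

BᵀP = [-9.0000 0.0000; 0.0000 4.5000]
S = R + BᵀPB = [3 0; 0 1/2] + [9.0000 9.0000; 9.0000 18.0000] = [12.0000 9.0000; 9.0000 18.5000]
BᵀPA = [-27.0000 -9.0000; 9.0000 -9.0000]
K = S⁻¹·BᵀPA = [-4.1170 -0.6064; 2.4894 -0.1915]
A−BK = [1.3723 0.2021; 0.2766 -0.0213]
AᵀP(A−BK) = [91.4362 12.3511; 12.3511 1.8191]
P' = Q + AᵀP(A−BK) = [111.4362 0.3511; 0.3511 10.8191]
tr(P') = 122.2553


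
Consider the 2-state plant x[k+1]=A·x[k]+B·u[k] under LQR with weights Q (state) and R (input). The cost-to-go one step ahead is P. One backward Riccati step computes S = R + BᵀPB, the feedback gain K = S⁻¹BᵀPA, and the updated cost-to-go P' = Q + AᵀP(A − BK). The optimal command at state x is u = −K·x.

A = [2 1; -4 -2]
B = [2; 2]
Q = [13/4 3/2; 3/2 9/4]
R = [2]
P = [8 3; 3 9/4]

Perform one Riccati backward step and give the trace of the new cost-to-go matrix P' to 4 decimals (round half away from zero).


30.4254

BᵀP = [22.0000 10.5000]
S = R + BᵀPB = [2] + [65.0000] = [67.0000]
BᵀPA = [2.0000 1.0000]
K = S⁻¹·BᵀPA = [0.0299 0.0149]
A−BK = [1.9403 0.9701; -4.0597 -2.0299]
AᵀP(A−BK) = [19.9403 9.9701; 9.9701 4.9851]
P' = Q + AᵀP(A−BK) = [23.1903 11.4701; 11.4701 7.2351]
tr(P') = 30.4254


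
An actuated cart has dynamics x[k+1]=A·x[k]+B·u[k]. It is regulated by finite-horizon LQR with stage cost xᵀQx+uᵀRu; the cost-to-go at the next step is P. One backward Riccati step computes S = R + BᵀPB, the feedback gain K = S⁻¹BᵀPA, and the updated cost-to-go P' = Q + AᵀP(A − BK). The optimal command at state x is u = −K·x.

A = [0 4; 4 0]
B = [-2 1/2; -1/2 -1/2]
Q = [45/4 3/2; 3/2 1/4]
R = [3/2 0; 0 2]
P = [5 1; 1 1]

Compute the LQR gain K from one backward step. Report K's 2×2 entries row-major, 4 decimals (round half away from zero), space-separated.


-0.5430 -1.7014 -0.7240 0.3982

BᵀP = [-10.5000 -2.5000; 2.0000 0.0000]
S = R + BᵀPB = [3/2 0; 0 2] + [22.2500 -4.0000; -4.0000 1.0000] = [23.7500 -4.0000; -4.0000 3.0000]
BᵀPA = [-10.0000 -42.0000; 0.0000 8.0000]
K = S⁻¹·BᵀPA = [-0.5430 -1.7014; -0.7240 0.3982]
A−BK = [-0.7240 0.3982; 3.3665 -0.6516]
AᵀP(A−BK) = [10.5701 -1.0136; -1.0136 5.3575]
P' = Q + AᵀP(A−BK) = [21.8201 0.4864; 0.4864 5.6075]
tr(P') = 27.4276


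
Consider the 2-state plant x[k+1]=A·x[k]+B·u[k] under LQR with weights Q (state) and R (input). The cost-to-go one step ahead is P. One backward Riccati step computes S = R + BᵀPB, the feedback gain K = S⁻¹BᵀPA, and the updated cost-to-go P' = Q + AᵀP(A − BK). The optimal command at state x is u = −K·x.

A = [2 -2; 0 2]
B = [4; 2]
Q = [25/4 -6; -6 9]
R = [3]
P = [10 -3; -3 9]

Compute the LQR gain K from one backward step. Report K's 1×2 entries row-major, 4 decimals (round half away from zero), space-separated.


0.4503 -0.3709

BᵀP = [34.0000 6.0000]
S = R + BᵀPB = [3] + [148.0000] = [151.0000]
BᵀPA = [68.0000 -56.0000]
K = S⁻¹·BᵀPA = [0.4503 -0.3709]
A−BK = [0.1987 -0.5166; -0.9007 2.7417]
AᵀP(A−BK) = [9.3775 -26.7815; -26.7815 79.2318]
P' = Q + AᵀP(A−BK) = [15.6275 -32.7815; -32.7815 88.2318]
tr(P') = 103.8593


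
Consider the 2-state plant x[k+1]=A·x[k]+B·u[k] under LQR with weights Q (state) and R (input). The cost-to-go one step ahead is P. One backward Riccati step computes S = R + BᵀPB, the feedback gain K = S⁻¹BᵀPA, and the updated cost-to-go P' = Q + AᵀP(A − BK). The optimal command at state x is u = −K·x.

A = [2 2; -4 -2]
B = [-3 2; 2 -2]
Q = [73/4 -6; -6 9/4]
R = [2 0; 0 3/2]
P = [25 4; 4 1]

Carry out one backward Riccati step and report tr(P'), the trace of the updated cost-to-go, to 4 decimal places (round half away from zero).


23.9719

BᵀP = [-67.0000 -10.0000; 42.0000 6.0000]
S = R + BᵀPB = [2 0; 0 3/2] + [181.0000 -114.0000; -114.0000 72.0000] = [183.0000 -114.0000; -114.0000 73.5000]
BᵀPA = [-94.0000 -114.0000; 60.0000 72.0000]
K = S⁻¹·BᵀPA = [-0.1518 -0.3762; 0.5809 0.3960]
A−BK = [0.3828 0.0792; -2.5347 -0.4554]
AᵀP(A−BK) = [2.8779 0.8713; 0.8713 0.5941]
P' = Q + AᵀP(A−BK) = [21.1279 -5.1287; -5.1287 2.8441]
tr(P') = 23.9719


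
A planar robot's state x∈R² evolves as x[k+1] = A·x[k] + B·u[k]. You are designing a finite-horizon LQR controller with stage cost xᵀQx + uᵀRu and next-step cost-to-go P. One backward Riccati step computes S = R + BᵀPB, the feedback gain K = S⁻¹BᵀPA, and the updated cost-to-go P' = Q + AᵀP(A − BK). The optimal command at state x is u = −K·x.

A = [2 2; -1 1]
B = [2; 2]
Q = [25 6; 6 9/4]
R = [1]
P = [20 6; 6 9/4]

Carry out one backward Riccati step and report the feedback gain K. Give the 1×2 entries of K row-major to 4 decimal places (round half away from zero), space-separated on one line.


BᵀP = [52.0000 16.5000]
S = R + BᵀPB = [1] + [137.0000] = [138.0000]
BᵀPA = [87.5000 120.5000]
K = S⁻¹·BᵀPA = [0.6341 0.8732]
A−BK = [0.7319 0.2536; -2.2681 -0.7464]
AᵀP(A−BK) = [2.7699 1.3460; 1.3460 1.0308]
P' = Q + AᵀP(A−BK) = [27.7699 7.3460; 7.3460 3.2808]
tr(P') = 31.0507

0.6341 0.8732


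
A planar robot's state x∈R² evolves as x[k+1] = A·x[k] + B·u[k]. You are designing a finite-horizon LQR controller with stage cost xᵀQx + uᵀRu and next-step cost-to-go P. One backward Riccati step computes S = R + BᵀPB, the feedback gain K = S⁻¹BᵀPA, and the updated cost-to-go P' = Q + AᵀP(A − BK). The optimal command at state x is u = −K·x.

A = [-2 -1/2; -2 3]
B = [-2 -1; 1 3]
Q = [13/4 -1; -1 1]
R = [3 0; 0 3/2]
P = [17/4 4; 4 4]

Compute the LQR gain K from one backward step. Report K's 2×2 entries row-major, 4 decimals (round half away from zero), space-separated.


0.7638 -0.2580 -1.4519 1.0248

BᵀP = [-4.5000 -4.0000; 7.7500 8.0000]
S = R + BᵀPB = [3 0; 0 3/2] + [5.0000 -7.5000; -7.5000 16.2500] = [8.0000 -7.5000; -7.5000 17.7500]
BᵀPA = [17.0000 -9.7500; -31.5000 20.1250]
K = S⁻¹·BᵀPA = [0.7638 -0.2580; -1.4519 1.0248]
A−BK = [-1.9242 0.0087; 1.5918 0.1837]
AᵀP(A−BK) = [6.2799 -3.0831; -3.0831 1.9231]
P' = Q + AᵀP(A−BK) = [9.5299 -4.0831; -4.0831 2.9231]
tr(P') = 12.4530


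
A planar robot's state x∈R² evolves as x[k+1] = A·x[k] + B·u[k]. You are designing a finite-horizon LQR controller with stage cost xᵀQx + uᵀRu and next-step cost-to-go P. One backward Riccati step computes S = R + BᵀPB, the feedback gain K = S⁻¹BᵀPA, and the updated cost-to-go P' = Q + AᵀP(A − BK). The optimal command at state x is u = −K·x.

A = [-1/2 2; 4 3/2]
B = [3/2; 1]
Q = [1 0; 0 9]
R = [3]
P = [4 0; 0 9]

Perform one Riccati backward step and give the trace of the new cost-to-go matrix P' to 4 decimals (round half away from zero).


BᵀP = [6.0000 9.0000]
S = R + BᵀPB = [3] + [18.0000] = [21.0000]
BᵀPA = [33.0000 25.5000]
K = S⁻¹·BᵀPA = [1.5714 1.2143]
A−BK = [-2.8571 0.1786; 2.4286 0.2857]
AᵀP(A−BK) = [93.1429 9.9286; 9.9286 5.2857]
P' = Q + AᵀP(A−BK) = [94.1429 9.9286; 9.9286 14.2857]
tr(P') = 108.4286

108.4286


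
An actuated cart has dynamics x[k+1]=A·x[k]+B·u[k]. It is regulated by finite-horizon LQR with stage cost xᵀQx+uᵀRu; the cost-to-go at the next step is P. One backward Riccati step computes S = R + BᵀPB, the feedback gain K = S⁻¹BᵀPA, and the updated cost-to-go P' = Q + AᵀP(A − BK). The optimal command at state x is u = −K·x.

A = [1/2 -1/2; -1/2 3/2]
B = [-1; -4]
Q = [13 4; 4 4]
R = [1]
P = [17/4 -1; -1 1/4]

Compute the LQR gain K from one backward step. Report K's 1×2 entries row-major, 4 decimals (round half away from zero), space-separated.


-0.1000 0.1000

BᵀP = [-0.2500 0.0000]
S = R + BᵀPB = [1] + [0.2500] = [1.2500]
BᵀPA = [-0.1250 0.1250]
K = S⁻¹·BᵀPA = [-0.1000 0.1000]
A−BK = [0.4000 -0.4000; -0.9000 1.9000]
AᵀP(A−BK) = [1.6125 -2.2375; -2.2375 3.1125]
P' = Q + AᵀP(A−BK) = [14.6125 1.7625; 1.7625 7.1125]
tr(P') = 21.7250


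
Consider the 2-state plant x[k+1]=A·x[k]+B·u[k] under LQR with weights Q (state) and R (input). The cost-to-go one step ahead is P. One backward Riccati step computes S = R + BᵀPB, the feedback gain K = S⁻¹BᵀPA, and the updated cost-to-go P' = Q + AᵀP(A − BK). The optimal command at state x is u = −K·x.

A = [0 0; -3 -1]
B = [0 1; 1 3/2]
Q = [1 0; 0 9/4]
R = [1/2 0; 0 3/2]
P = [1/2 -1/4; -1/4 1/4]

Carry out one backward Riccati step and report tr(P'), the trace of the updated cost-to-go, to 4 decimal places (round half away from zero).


4.8779

BᵀP = [-0.2500 0.2500; 0.1250 0.1250]
S = R + BᵀPB = [1/2 0; 0 3/2] + [0.2500 0.1250; 0.1250 0.3125] = [0.7500 0.1250; 0.1250 1.8125]
BᵀPA = [-0.7500 -0.2500; -0.3750 -0.1250]
K = S⁻¹·BᵀPA = [-0.9767 -0.3256; -0.1395 -0.0465]
A−BK = [0.1395 0.0465; -1.8140 -0.6047]
AᵀP(A−BK) = [1.4651 0.4884; 0.4884 0.1628]
P' = Q + AᵀP(A−BK) = [2.4651 0.4884; 0.4884 2.4128]
tr(P') = 4.8779


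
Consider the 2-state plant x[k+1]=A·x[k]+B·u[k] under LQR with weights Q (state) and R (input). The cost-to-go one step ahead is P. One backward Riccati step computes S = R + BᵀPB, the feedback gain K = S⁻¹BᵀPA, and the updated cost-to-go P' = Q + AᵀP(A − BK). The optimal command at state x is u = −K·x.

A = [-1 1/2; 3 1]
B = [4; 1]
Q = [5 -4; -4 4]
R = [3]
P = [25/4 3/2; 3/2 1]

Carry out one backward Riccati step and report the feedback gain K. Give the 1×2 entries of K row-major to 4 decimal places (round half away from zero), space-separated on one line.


BᵀP = [26.5000 7.0000]
S = R + BᵀPB = [3] + [113.0000] = [116.0000]
BᵀPA = [-5.5000 20.2500]
K = S⁻¹·BᵀPA = [-0.0474 0.1746]
A−BK = [-0.8103 -0.1983; 3.0474 0.8254]
AᵀP(A−BK) = [5.9892 1.5851; 1.5851 0.5275]
P' = Q + AᵀP(A−BK) = [10.9892 -2.4149; -2.4149 4.5275]
tr(P') = 15.5167

-0.0474 0.1746


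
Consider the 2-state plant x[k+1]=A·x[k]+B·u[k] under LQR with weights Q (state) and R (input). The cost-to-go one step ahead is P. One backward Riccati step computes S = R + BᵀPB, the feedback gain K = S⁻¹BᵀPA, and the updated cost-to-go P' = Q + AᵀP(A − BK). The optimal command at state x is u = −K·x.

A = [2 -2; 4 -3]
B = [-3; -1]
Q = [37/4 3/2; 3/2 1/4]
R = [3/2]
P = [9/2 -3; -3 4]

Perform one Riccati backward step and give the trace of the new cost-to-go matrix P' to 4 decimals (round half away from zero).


60.1786

BᵀP = [-10.5000 5.0000]
S = R + BᵀPB = [3/2] + [26.5000] = [28.0000]
BᵀPA = [-1.0000 6.0000]
K = S⁻¹·BᵀPA = [-0.0357 0.2143]
A−BK = [1.8929 -1.3571; 3.9643 -2.7857]
AᵀP(A−BK) = [33.9643 -23.7857; -23.7857 16.7143]
P' = Q + AᵀP(A−BK) = [43.2143 -22.2857; -22.2857 16.9643]
tr(P') = 60.1786


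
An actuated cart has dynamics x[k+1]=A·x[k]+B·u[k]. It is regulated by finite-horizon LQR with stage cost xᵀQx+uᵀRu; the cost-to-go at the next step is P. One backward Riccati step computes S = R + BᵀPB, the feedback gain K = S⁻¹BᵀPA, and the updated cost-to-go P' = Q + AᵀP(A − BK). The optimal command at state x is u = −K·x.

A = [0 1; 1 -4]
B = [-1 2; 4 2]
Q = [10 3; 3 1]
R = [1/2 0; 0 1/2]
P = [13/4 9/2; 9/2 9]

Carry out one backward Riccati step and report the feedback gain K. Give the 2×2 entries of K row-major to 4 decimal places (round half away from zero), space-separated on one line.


BᵀP = [14.7500 31.5000; 15.5000 27.0000]
S = R + BᵀPB = [1/2 0; 0 1/2] + [111.2500 92.5000; 92.5000 85.0000] = [111.7500 92.5000; 92.5000 85.5000]
BᵀPA = [31.5000 -111.2500; 27.0000 -92.5000]
K = S⁻¹·BᵀPA = [0.1961 -0.9572; 0.1037 -0.0463]
A−BK = [-0.0113 0.1355; 0.0084 -0.0786]
AᵀP(A−BK) = [0.0248 -0.0980; -0.0980 0.4786]
P' = Q + AᵀP(A−BK) = [10.0248 2.9020; 2.9020 1.4786]
tr(P') = 11.5034

0.1961 -0.9572 0.1037 -0.0463


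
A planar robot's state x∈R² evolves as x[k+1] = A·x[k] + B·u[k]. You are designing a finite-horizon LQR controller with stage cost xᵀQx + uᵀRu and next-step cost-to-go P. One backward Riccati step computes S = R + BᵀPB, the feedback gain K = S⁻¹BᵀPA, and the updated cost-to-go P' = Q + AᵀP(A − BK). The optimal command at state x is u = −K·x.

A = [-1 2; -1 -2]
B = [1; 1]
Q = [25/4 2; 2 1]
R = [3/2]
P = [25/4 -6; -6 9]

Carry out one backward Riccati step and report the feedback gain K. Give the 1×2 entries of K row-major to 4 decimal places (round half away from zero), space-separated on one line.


BᵀP = [0.2500 3.0000]
S = R + BᵀPB = [3/2] + [3.2500] = [4.7500]
BᵀPA = [-3.2500 -5.5000]
K = S⁻¹·BᵀPA = [-0.6842 -1.1579]
A−BK = [-0.3158 3.1579; -0.3158 -0.8421]
AᵀP(A−BK) = [1.0263 1.7368; 1.7368 102.6316]
P' = Q + AᵀP(A−BK) = [7.2763 3.7368; 3.7368 103.6316]
tr(P') = 110.9079

-0.6842 -1.1579
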